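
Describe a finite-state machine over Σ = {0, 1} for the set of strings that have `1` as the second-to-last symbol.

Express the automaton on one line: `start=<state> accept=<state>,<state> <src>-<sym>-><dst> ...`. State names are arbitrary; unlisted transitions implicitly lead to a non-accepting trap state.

Because acceptance depends on a position counted from the end, the machine has to buffer the most recent 2 symbols. Make each state the string of the last up-to-2 symbols read; on input `x` shift the window left and append `x`. Accept when the buffered window has length 2 and begins with `1`.
        0   1  
>  s0   s1  s2 
   s1   s3  s4 
   s2   s5  s6 
   s3   s3  s4 
   s4   s5  s6 
 * s5   s3  s4 
 * s6   s5  s6 
(> = start, * = accepting)

start=s0 accept=s5,s6 s0-0->s1 s0-1->s2 s1-0->s3 s1-1->s4 s2-0->s5 s2-1->s6 s3-0->s3 s3-1->s4 s4-0->s5 s4-1->s6 s5-0->s3 s5-1->s4 s6-0->s5 s6-1->s6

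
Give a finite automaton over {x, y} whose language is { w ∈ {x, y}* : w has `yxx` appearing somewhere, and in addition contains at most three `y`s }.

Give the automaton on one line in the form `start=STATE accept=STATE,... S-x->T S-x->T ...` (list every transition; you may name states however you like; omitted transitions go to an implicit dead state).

Build one automaton per condition and run them in lockstep. The first has 4 states tracking whether and how much of `yxx` has been seen; the second has 5 states tracking the count of `y`s, saturating at 4. A product state is a pair (one from each), accepting exactly when both do. Equivalent product states are then merged.
An 11-state machine:
          x    y  
>  s0     s0   s1 
   s1     s2   s3 
   s2     s4   s3 
   s3     s5   s6 
 * s4     s4   s7 
   s5     s7   s6 
   s6     s8   s9 
 * s7     s7  s10 
   s8    s10   s9 
   s9     s9   s9 
 * s10   s10   s9 
(> = start, * = accepting)

start=s0 accept=s4,s7,s10 s0-x->s0 s0-y->s1 s1-x->s2 s1-y->s3 s2-x->s4 s2-y->s3 s3-x->s5 s3-y->s6 s4-x->s4 s4-y->s7 s5-x->s7 s5-y->s6 s6-x->s8 s6-y->s9 s7-x->s7 s7-y->s10 s8-x->s10 s8-y->s9 s9-x->s9 s9-y->s9 s10-x->s10 s10-y->s9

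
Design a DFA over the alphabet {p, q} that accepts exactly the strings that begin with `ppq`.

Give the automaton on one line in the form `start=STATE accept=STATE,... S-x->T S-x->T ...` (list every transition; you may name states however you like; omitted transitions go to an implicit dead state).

start=s0 accept=s3 s0-p->s1 s0-q->s4 s1-p->s2 s1-q->s4 s2-p->s4 s2-q->s3 s3-p->s3 s3-q->s3 s4-p->s4 s4-q->s4

Check the first 3 symbols one by one: s0 through s2 record how many have matched `ppq` so far; any wrong symbol goes to the dead state s4. After all 3 match we enter the accepting sink s3.
        p   q  
>  s0   s1  s4 
   s1   s2  s4 
   s2   s4  s3 
 * s3   s3  s3 
   s4   s4  s4 
(> = start, * = accepting)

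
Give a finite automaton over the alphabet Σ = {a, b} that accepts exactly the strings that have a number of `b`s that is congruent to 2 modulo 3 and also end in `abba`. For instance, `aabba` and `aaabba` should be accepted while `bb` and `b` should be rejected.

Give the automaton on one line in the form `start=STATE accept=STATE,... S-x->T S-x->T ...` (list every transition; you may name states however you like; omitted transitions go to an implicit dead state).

Run two small machines in parallel and take their product. The first has 3 states tracking the count of `b`s modulo 3; the second has 5 states tracking how much of the suffix `abba` has currently been matched. A product state is a pair (one from each), accepting exactly when both do. After merging equivalent states the machine shrinks.
A 7-state machine:
        a   b  
>  S0   S1  S2 
   S1   S1  S3 
   S2   S2  S4 
   S3   S2  S5 
   S4   S4  S0 
   S5   S6  S0 
 * S6   S4  S0 
(> = start, * = accepting)

start=S0 accept=S6 S0-a->S1 S0-b->S2 S1-a->S1 S1-b->S3 S2-a->S2 S2-b->S4 S3-a->S2 S3-b->S5 S4-a->S4 S4-b->S0 S5-a->S6 S5-b->S0 S6-a->S4 S6-b->S0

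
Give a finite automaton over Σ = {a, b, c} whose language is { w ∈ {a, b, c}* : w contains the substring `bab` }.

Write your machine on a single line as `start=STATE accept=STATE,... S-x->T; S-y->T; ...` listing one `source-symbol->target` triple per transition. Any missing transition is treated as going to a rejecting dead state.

start=s0; accept=s3; s0-a->s0; s0-b->s1; s0-c->s0; s1-a->s2; s1-b->s1; s1-c->s0; s2-a->s0; s2-b->s3; s2-c->s0; s3-a->s3; s3-b->s3; s3-c->s3

States s0..s2 record the length of the longest prefix of `bab` that matches the current input suffix. Reaching s3 means `bab` has been seen, and we stay there forever. Accept from s3.
With 4 states:
        a   b   c  
>  s0   s0  s1  s0 
   s1   s2  s1  s0 
   s2   s0  s3  s0 
 * s3   s3  s3  s3 
(> = start, * = accepting)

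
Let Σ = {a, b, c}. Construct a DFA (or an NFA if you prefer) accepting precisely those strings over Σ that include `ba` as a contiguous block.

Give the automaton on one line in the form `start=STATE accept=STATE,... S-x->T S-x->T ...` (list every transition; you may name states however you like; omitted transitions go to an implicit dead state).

start=q0 accept=q2 q0-a->q0 q0-b->q1 q0-c->q0 q1-a->q2 q1-b->q1 q1-c->q0 q2-a->q2 q2-b->q2 q2-c->q2

Track how much of `ba` has been matched so far: state q0 is no progress, q2 is the absorbing accept state reached once `ba` has occurred. Intermediate states record partial matches; on a mismatch, fall back to the longest reusable overlap.
3 states suffice.
        a   b   c  
>  q0   q0  q1  q0 
   q1   q2  q1  q0 
 * q2   q2  q2  q2 
(> = start, * = accepting)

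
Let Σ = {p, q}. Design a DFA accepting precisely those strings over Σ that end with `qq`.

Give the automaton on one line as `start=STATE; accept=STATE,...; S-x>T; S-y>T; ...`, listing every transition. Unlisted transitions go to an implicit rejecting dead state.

Remember how much of `qq` the current input suffix matches. State s0 means no match yet; s1 means the last symbol is `q`; s2 means the last 2 symbols are `qq`. Only s2 accepts. On a mismatch, fall back to the longest proper suffix that is still a prefix of `qq`.
        p   q  
>  s0   s0  s1 
   s1   s0  s2 
 * s2   s0  s2 
(> = start, * = accepting)

start=s0; accept=s2; s0-p>s0; s0-q>s1; s1-p>s0; s1-q>s2; s2-p>s0; s2-q>s2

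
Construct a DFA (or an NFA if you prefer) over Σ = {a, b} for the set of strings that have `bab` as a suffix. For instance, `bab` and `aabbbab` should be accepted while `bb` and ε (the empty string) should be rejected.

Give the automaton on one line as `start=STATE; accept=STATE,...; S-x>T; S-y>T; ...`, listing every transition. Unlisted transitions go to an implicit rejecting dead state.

Let each state record the length of the longest suffix of the input read so far that is also a prefix of `bab`. S1 means the last symbol is `b`; S2 means the last 2 symbols are `ba`; S3 means the last 3 symbols are `bab`. Accept only at S3, where the string currently ends in `bab`.
4 states suffice.
        a   b  
>  S0   S0  S1 
   S1   S2  S1 
   S2   S0  S3 
 * S3   S2  S1 
(> = start, * = accepting)

start=S0; accept=S3; S0-a>S0; S0-b>S1; S1-a>S2; S1-b>S1; S2-a>S0; S2-b>S3; S3-a>S2; S3-b>S1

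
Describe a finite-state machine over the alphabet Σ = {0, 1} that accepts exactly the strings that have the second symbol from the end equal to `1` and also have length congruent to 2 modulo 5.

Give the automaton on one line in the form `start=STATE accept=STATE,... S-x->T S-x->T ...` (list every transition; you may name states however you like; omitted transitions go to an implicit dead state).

Run two small machines in parallel and take their product. One (7 states) tracks the last 2 symbols read; the other (5 states) tracks the input length modulo 5. Each combined state is a pair, one component from each; accept when both components accept. After merging equivalent states the machine shrinks.
A 7-state machine:
        0   1  
>  q0   q1  q2 
   q1   q3  q3 
   q2   q4  q4 
   q3   q5  q5 
 * q4   q5  q5 
   q5   q6  q6 
   q6   q0  q0 
(> = start, * = accepting)

start=q0 accept=q4 q0-0->q1 q0-1->q2 q1-0->q3 q1-1->q3 q2-0->q4 q2-1->q4 q3-0->q5 q3-1->q5 q4-0->q5 q4-1->q5 q5-0->q6 q5-1->q6 q6-0->q0 q6-1->q0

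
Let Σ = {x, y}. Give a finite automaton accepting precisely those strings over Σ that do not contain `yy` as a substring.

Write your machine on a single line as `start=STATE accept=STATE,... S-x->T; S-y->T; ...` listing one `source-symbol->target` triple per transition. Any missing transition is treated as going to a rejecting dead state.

start=q0; accept=q0,q1; q0-x->q0; q0-y->q1; q1-x->q0; q1-y->q2; q2-x->q2; q2-y->q2

Track partial matches of the forbidden pattern `yy`. State q2 is a dead state reached once `yy` has occurred; every other state accepts. q0 means no part of `yy` is currently matched.
        x   y  
>* q0   q0  q1 
 * q1   q0  q2 
   q2   q2  q2 
(> = start, * = accepting)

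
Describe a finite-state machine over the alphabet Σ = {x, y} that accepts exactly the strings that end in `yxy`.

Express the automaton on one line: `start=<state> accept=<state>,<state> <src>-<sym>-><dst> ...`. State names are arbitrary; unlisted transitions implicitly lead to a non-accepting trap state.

Remember how much of `yxy` the current input suffix matches. State q0 means no match yet; q1 means the last symbol is `y`; q2 means the last 2 symbols are `yx`; q3 means the last 3 symbols are `yxy`. Only q3 accepts. On a mismatch, fall back to the longest proper suffix that is still a prefix of `yxy`.
4 states suffice.
        x   y  
>  q0   q0  q1 
   q1   q2  q1 
   q2   q0  q3 
 * q3   q2  q1 
(> = start, * = accepting)

start=q0 accept=q3 q0-x->q0 q0-y->q1 q1-x->q2 q1-y->q1 q2-x->q0 q2-y->q3 q3-x->q2 q3-y->q1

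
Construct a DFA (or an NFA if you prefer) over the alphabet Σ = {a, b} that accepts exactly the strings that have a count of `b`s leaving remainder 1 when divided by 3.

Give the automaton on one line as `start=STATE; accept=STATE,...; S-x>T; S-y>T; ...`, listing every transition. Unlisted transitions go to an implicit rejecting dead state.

Keep the running count of `b`s modulo 3: each `b` advances along the cycle q0 → q1 → q2 → q0 while other symbols loop. Accept at q1.
With 3 states:
        a   b  
>  q0   q0  q1 
 * q1   q1  q2 
   q2   q2  q0 
(> = start, * = accepting)

start=q0; accept=q1; q0-a>q0; q0-b>q1; q1-a>q1; q1-b>q2; q2-a>q2; q2-b>q0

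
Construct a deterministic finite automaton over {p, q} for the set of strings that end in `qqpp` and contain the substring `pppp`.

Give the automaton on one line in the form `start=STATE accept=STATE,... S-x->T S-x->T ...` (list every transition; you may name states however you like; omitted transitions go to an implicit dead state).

Handle the two conditions separately and then intersect. One (5 states) tracks how much of the suffix `qqpp` has currently been matched; the other (5 states) tracks whether and how much of `pppp` has been seen. Each combined state is a pair, one component from each; accept when both components accept. Minimizing collapses redundant product states.
9 states suffice.
        p   q  
>  s0   s1  s0 
   s1   s2  s0 
   s2   s3  s0 
   s3   s4  s0 
   s4   s4  s5 
   s5   s4  s6 
   s6   s7  s6 
   s7   s8  s5 
 * s8   s4  s5 
(> = start, * = accepting)

start=s0 accept=s8 s0-p->s1 s0-q->s0 s1-p->s2 s1-q->s0 s2-p->s3 s2-q->s0 s3-p->s4 s3-q->s0 s4-p->s4 s4-q->s5 s5-p->s4 s5-q->s6 s6-p->s7 s6-q->s6 s7-p->s8 s7-q->s5 s8-p->s4 s8-q->s5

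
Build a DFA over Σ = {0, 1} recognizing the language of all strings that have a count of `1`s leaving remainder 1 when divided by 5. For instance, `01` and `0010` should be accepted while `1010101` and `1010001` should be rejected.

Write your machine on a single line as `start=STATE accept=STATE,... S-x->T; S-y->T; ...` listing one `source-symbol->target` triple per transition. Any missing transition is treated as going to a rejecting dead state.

start=q0; accept=q1; q0-0->q0; q0-1->q1; q1-0->q1; q1-1->q2; q2-0->q2; q2-1->q3; q3-0->q3; q3-1->q4; q4-0->q4; q4-1->q0

Keep the running count of `1`s modulo 5: each `1` advances along the cycle q0 → q1 → q2 → q3 → q4 → q0 while other symbols loop. Accept at q1.
A 5-state machine:
        0   1  
>  q0   q0  q1 
 * q1   q1  q2 
   q2   q2  q3 
   q3   q3  q4 
   q4   q4  q0 
(> = start, * = accepting)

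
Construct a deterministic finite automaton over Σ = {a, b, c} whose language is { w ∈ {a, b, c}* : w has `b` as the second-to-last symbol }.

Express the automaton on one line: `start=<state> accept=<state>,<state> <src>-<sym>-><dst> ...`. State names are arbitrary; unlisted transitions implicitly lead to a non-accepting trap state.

Because acceptance depends on a position counted from the end, the machine has to buffer the most recent 2 symbols. Make each state the string of the last up-to-2 symbols read; on input `x` shift the window left and append `x`. Accept when the buffered window has length 2 and begins with `b`.
With 13 states:
          a    b    c  
>  q0     q1   q2   q3 
   q1     q4   q5   q6 
   q2     q7   q8   q9 
   q3    q10  q11  q12 
   q4     q4   q5   q6 
   q5     q7   q8   q9 
   q6    q10  q11  q12 
 * q7     q4   q5   q6 
 * q8     q7   q8   q9 
 * q9    q10  q11  q12 
   q10    q4   q5   q6 
   q11    q7   q8   q9 
   q12   q10  q11  q12 
(> = start, * = accepting)

start=q0 accept=q7,q8,q9 q0-a->q1 q0-b->q2 q0-c->q3 q1-a->q4 q1-b->q5 q1-c->q6 q2-a->q7 q2-b->q8 q2-c->q9 q3-a->q10 q3-b->q11 q3-c->q12 q4-a->q4 q4-b->q5 q4-c->q6 q5-a->q7 q5-b->q8 q5-c->q9 q6-a->q10 q6-b->q11 q6-c->q12 q7-a->q4 q7-b->q5 q7-c->q6 q8-a->q7 q8-b->q8 q8-c->q9 q9-a->q10 q9-b->q11 q9-c->q12 q10-a->q4 q10-b->q5 q10-c->q6 q11-a->q7 q11-b->q8 q11-c->q9 q12-a->q10 q12-b->q11 q12-c->q12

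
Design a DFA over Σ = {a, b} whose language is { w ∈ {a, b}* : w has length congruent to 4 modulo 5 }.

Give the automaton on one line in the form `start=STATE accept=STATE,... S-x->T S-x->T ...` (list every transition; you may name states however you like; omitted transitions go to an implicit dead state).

Count input length modulo 5: every symbol advances one step around the cycle q0 → q1 → q2 → q3 → q4 → q0. Accept at q4.
A 5-state machine:
        a   b  
>  q0   q1  q1 
   q1   q2  q2 
   q2   q3  q3 
   q3   q4  q4 
 * q4   q0  q0 
(> = start, * = accepting)

start=q0 accept=q4 q0-a->q1 q0-b->q1 q1-a->q2 q1-b->q2 q2-a->q3 q2-b->q3 q3-a->q4 q3-b->q4 q4-a->q0 q4-b->q0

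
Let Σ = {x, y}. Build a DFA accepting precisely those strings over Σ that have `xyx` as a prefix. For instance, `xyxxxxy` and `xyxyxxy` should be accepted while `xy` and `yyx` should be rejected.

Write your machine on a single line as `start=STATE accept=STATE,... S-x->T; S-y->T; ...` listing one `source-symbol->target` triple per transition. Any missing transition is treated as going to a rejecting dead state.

Check the first 3 symbols one by one: q0 through q2 record how many have matched `xyx` so far; any wrong symbol goes to the dead state q4. After all 3 match we enter the accepting sink q3.
        x   y  
>  q0   q1  q4 
   q1   q4  q2 
   q2   q3  q4 
 * q3   q3  q3 
   q4   q4  q4 
(> = start, * = accepting)

start=q0; accept=q3; q0-x->q1; q0-y->q4; q1-x->q4; q1-y->q2; q2-x->q3; q2-y->q4; q3-x->q3; q3-y->q3; q4-x->q4; q4-y->q4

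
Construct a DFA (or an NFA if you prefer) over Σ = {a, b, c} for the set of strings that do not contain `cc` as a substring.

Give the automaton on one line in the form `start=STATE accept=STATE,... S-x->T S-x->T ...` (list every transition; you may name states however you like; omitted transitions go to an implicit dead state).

This is the complement of 'contains `cc`'. Use the same substring-matching states — q0 through q2 holding how much of `cc` has just been matched — but flip the accepting set: everything except the trap q2 accepts.
        a   b   c  
>* q0   q0  q0  q1 
 * q1   q0  q0  q2 
   q2   q2  q2  q2 
(> = start, * = accepting)

start=q0 accept=q0,q1 q0-a->q0 q0-b->q0 q0-c->q1 q1-a->q0 q1-b->q0 q1-c->q2 q2-a->q2 q2-b->q2 q2-c->q2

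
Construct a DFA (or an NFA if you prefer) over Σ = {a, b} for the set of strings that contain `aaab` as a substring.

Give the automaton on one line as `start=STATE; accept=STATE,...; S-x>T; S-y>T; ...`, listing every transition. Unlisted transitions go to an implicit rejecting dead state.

start=s0; accept=s4; s0-a>s1; s0-b>s0; s1-a>s2; s1-b>s0; s2-a>s3; s2-b>s0; s3-a>s3; s3-b>s4; s4-a>s4; s4-b>s4

States s0..s3 record the length of the longest prefix of `aaab` that matches the current input suffix. Reaching s4 means `aaab` has been seen, and we stay there forever. Accept from s4.
With 5 states:
        a   b  
>  s0   s1  s0 
   s1   s2  s0 
   s2   s3  s0 
   s3   s3  s4 
 * s4   s4  s4 
(> = start, * = accepting)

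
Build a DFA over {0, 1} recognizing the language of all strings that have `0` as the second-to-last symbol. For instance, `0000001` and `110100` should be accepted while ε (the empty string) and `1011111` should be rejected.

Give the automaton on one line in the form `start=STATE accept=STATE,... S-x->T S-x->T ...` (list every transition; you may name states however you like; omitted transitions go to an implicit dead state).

start=q0 accept=q3,q4 q0-0->q1 q0-1->q2 q1-0->q3 q1-1->q4 q2-0->q5 q2-1->q6 q3-0->q3 q3-1->q4 q4-0->q5 q4-1->q6 q5-0->q3 q5-1->q4 q6-0->q5 q6-1->q6

Because acceptance depends on a position counted from the end, the machine has to buffer the most recent 2 symbols. Make each state the string of the last up-to-2 symbols read; on input `x` shift the window left and append `x`. Accept when the buffered window has length 2 and begins with `0`.
        0   1  
>  q0   q1  q2 
   q1   q3  q4 
   q2   q5  q6 
 * q3   q3  q4 
 * q4   q5  q6 
   q5   q3  q4 
   q6   q5  q6 
(> = start, * = accepting)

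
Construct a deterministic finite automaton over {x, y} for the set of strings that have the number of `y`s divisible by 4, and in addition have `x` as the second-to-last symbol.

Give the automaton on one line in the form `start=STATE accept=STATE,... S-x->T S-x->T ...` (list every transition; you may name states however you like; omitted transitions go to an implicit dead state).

Run two small machines in parallel and take their product. The first has 4 states tracking the count of `y`s modulo 4; the second has 7 states tracking the last 2 symbols read. A product state is a pair (one from each), accepting exactly when both do. Minimizing collapses redundant product states.
With 8 states:
        x   y  
>  q0   q1  q2 
   q1   q3  q2 
   q2   q2  q4 
 * q3   q3  q2 
   q4   q4  q5 
   q5   q6  q0 
   q6   q6  q7 
 * q7   q1  q2 
(> = start, * = accepting)

start=q0 accept=q3,q7 q0-x->q1 q0-y->q2 q1-x->q3 q1-y->q2 q2-x->q2 q2-y->q4 q3-x->q3 q3-y->q2 q4-x->q4 q4-y->q5 q5-x->q6 q5-y->q0 q6-x->q6 q6-y->q7 q7-x->q1 q7-y->q2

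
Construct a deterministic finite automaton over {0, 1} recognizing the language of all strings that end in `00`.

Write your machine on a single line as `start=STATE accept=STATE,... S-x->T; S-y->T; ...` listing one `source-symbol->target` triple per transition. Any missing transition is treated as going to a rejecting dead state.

start=S0; accept=S2; S0-0->S1; S0-1->S0; S1-0->S2; S1-1->S0; S2-0->S2; S2-1->S0

Let each state record the length of the longest suffix of the input read so far that is also a prefix of `00`. S1 means the last symbol is `0`; S2 means the last 2 symbols are `00`. Accept only at S2, where the string currently ends in `00`.
With 3 states:
        0   1  
>  S0   S1  S0 
   S1   S2  S0 
 * S2   S2  S0 
(> = start, * = accepting)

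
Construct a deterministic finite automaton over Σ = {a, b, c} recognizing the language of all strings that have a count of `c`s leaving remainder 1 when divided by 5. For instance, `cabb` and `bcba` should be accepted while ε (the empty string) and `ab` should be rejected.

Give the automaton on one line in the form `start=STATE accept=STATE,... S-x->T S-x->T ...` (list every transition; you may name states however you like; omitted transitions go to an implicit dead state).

start=q0 accept=q1 q0-a->q0 q0-b->q0 q0-c->q1 q1-a->q1 q1-b->q1 q1-c->q2 q2-a->q2 q2-b->q2 q2-c->q3 q3-a->q3 q3-b->q3 q3-c->q4 q4-a->q4 q4-b->q4 q4-c->q0

The only thing that matters is how many `c`s have appeared, reduced mod 5. Use one state per residue: q0 for 0, …, q4 for 4. Reading `c` moves to the next residue; anything else stays put. q1 is accepting.
With 5 states:
        a   b   c  
>  q0   q0  q0  q1 
 * q1   q1  q1  q2 
   q2   q2  q2  q3 
   q3   q3  q3  q4 
   q4   q4  q4  q0 
(> = start, * = accepting)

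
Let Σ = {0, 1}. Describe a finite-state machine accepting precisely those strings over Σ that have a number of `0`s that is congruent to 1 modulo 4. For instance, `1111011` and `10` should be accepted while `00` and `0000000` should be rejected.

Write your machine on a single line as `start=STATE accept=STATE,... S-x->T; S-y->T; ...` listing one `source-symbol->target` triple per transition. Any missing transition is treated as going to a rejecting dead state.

The only thing that matters is how many `0`s have appeared, reduced mod 4. Use one state per residue: q0 for 0, …, q3 for 3. Reading `0` moves to the next residue; anything else stays put. q1 is accepting.
A 4-state machine:
        0   1  
>  q0   q1  q0 
 * q1   q2  q1 
   q2   q3  q2 
   q3   q0  q3 
(> = start, * = accepting)

start=q0; accept=q1; q0-0->q1; q0-1->q0; q1-0->q2; q1-1->q1; q2-0->q3; q2-1->q2; q3-0->q0; q3-1->q3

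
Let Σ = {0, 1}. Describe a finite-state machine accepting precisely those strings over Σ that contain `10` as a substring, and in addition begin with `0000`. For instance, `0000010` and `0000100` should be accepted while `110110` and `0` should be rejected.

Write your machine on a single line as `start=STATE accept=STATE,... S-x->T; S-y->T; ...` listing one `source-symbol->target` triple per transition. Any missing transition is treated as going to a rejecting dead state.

start=q0; accept=q7; q0-0->q1; q0-1->q2; q1-0->q3; q1-1->q2; q2-0->q2; q2-1->q2; q3-0->q4; q3-1->q2; q4-0->q5; q4-1->q2; q5-0->q5; q5-1->q6; q6-0->q7; q6-1->q6; q7-0->q7; q7-1->q7

Run two small machines in parallel and take their product. One (3 states) tracks whether and how much of `10` has been seen; the other (6 states) tracks whether the input so far still matches the prefix `0000`. Each combined state is a pair, one component from each; accept when both components accept. Minimizing collapses redundant product states.
With 8 states:
        0   1  
>  q0   q1  q2 
   q1   q3  q2 
   q2   q2  q2 
   q3   q4  q2 
   q4   q5  q2 
   q5   q5  q6 
   q6   q7  q6 
 * q7   q7  q7 
(> = start, * = accepting)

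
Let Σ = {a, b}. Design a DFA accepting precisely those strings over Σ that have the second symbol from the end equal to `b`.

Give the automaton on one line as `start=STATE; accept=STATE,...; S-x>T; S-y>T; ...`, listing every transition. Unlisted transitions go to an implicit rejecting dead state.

Because acceptance depends on a position counted from the end, the machine has to buffer the most recent 2 symbols. Make each state the string of the last up-to-2 symbols read; on input `x` shift the window left and append `x`. Accept when the buffered window has length 2 and begins with `b`.
        a   b  
>  q0   q1  q2 
   q1   q3  q4 
   q2   q5  q6 
   q3   q3  q4 
   q4   q5  q6 
 * q5   q3  q4 
 * q6   q5  q6 
(> = start, * = accepting)

start=q0; accept=q5,q6; q0-a>q1; q0-b>q2; q1-a>q3; q1-b>q4; q2-a>q5; q2-b>q6; q3-a>q3; q3-b>q4; q4-a>q5; q4-b>q6; q5-a>q3; q5-b>q4; q6-a>q5; q6-b>q6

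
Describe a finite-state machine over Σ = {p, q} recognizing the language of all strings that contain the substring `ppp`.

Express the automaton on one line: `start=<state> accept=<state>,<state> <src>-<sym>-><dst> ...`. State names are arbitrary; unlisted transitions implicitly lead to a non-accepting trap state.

start=S0 accept=S3 S0-p->S1 S0-q->S0 S1-p->S2 S1-q->S0 S2-p->S3 S2-q->S0 S3-p->S3 S3-q->S3

States S0..S2 record the length of the longest prefix of `ppp` that matches the current input suffix. Reaching S3 means `ppp` has been seen, and we stay there forever. Accept from S3.
With 4 states:
        p   q  
>  S0   S1  S0 
   S1   S2  S0 
   S2   S3  S0 
 * S3   S3  S3 
(> = start, * = accepting)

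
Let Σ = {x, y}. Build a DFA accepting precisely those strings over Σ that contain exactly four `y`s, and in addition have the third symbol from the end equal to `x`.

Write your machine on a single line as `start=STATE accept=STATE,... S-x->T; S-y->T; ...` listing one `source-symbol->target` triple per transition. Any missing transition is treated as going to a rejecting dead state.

Run two small machines in parallel and take their product. The first has 6 states tracking the count of `y`s, saturating at 5; the second has 15 states tracking the last 3 symbols read. A product state is a pair (one from each), accepting exactly when both do. Equivalent product states are then merged.
A 17-state machine:
          x    y  
>  S0     S0   S1 
   S1     S1   S2 
   S2     S3   S4 
   S3     S3   S5 
   S4     S6   S7 
   S5     S6   S8 
   S6     S9  S10 
   S7    S11  S12 
 * S8    S11  S12 
   S9     S9  S13 
   S10   S14  S12 
   S11   S15  S12 
   S12   S12  S12 
 * S13   S14  S12 
 * S14   S15  S12 
   S15   S16  S12 
 * S16   S16  S12 
(> = start, * = accepting)

start=S0; accept=S8,S13,S14,S16; S0-x->S0; S0-y->S1; S1-x->S1; S1-y->S2; S2-x->S3; S2-y->S4; S3-x->S3; S3-y->S5; S4-x->S6; S4-y->S7; S5-x->S6; S5-y->S8; S6-x->S9; S6-y->S10; S7-x->S11; S7-y->S12; S8-x->S11; S8-y->S12; S9-x->S9; S9-y->S13; S10-x->S14; S10-y->S12; S11-x->S15; S11-y->S12; S12-x->S12; S12-y->S12; S13-x->S14; S13-y->S12; S14-x->S15; S14-y->S12; S15-x->S16; S15-y->S12; S16-x->S16; S16-y->S12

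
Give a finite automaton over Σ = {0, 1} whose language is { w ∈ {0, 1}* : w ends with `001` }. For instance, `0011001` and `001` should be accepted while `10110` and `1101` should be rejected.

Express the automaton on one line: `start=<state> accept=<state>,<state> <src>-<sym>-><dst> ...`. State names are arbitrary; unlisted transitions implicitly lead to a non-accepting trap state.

start=A accept=D A-0->B A-1->A B-0->C B-1->A C-0->C C-1->D D-0->B D-1->A

Let each state record the length of the longest suffix of the input read so far that is also a prefix of `001`. B means the last symbol is `0`; C means the last 2 symbols are `00`; D means the last 3 symbols are `001`. Accept only at D, where the string currently ends in `001`.
4 states suffice.
       0  1 
>  A   B  A 
   B   C  A 
   C   C  D 
 * D   B  A 
(> = start, * = accepting)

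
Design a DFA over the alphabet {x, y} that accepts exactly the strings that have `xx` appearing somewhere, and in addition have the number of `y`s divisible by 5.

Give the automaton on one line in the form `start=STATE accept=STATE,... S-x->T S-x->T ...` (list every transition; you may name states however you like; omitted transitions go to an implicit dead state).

Run two small machines in parallel and take their product. One (3 states) tracks whether and how much of `xx` has been seen; the other (5 states) tracks the count of `y`s modulo 5. Each combined state is a pair, one component from each; accept when both components accept.
          x    y  
>  s0     s1   s2 
   s1     s3   s2 
   s2     s4   s5 
 * s3     s3   s6 
   s4     s6   s5 
   s5     s7   s8 
   s6     s6   s9 
   s7     s9   s8 
   s8    s10  s11 
   s9     s9  s12 
   s10   s12  s11 
   s11   s13   s0 
   s12   s12  s14 
   s13   s14   s0 
   s14   s14   s3 
(> = start, * = accepting)

start=s0 accept=s3 s0-x->s1 s0-y->s2 s1-x->s3 s1-y->s2 s2-x->s4 s2-y->s5 s3-x->s3 s3-y->s6 s4-x->s6 s4-y->s5 s5-x->s7 s5-y->s8 s6-x->s6 s6-y->s9 s7-x->s9 s7-y->s8 s8-x->s10 s8-y->s11 s9-x->s9 s9-y->s12 s10-x->s12 s10-y->s11 s11-x->s13 s11-y->s0 s12-x->s12 s12-y->s14 s13-x->s14 s13-y->s0 s14-x->s14 s14-y->s3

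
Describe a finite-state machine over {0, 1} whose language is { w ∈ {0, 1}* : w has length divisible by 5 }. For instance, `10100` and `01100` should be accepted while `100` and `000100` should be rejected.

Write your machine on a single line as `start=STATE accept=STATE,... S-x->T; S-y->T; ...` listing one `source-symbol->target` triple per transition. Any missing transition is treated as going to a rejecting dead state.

start=q0; accept=q0; q0-0->q1; q0-1->q1; q1-0->q2; q1-1->q2; q2-0->q3; q2-1->q3; q3-0->q4; q3-1->q4; q4-0->q0; q4-1->q0

Count input length modulo 5: every symbol advances one step around the cycle q0 → q1 → q2 → q3 → q4 → q0. Accept at q0.
        0   1  
>* q0   q1  q1 
   q1   q2  q2 
   q2   q3  q3 
   q3   q4  q4 
   q4   q0  q0 
(> = start, * = accepting)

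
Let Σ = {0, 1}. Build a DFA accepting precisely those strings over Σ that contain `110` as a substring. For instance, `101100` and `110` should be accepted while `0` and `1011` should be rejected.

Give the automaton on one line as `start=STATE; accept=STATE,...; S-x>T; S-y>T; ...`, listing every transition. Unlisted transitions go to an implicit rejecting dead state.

Track how much of `110` has been matched so far: state q0 is no progress, q3 is the absorbing accept state reached once `110` has occurred. Intermediate states record partial matches; on a mismatch, fall back to the longest reusable overlap.
4 states suffice.
        0   1  
>  q0   q0  q1 
   q1   q0  q2 
   q2   q3  q2 
 * q3   q3  q3 
(> = start, * = accepting)

start=q0; accept=q3; q0-0>q0; q0-1>q1; q1-0>q0; q1-1>q2; q2-0>q3; q2-1>q2; q3-0>q3; q3-1>q3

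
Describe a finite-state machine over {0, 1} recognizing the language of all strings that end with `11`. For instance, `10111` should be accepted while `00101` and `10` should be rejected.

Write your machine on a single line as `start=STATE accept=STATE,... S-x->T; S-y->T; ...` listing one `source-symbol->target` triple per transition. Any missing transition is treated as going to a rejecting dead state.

start=q0; accept=q2; q0-0->q0; q0-1->q1; q1-0->q0; q1-1->q2; q2-0->q0; q2-1->q2

Let each state record the length of the longest suffix of the input read so far that is also a prefix of `11`. q1 means the last symbol is `1`; q2 means the last 2 symbols are `11`. Accept only at q2, where the string currently ends in `11`.
A 3-state machine:
        0   1  
>  q0   q0  q1 
   q1   q0  q2 
 * q2   q0  q2 
(> = start, * = accepting)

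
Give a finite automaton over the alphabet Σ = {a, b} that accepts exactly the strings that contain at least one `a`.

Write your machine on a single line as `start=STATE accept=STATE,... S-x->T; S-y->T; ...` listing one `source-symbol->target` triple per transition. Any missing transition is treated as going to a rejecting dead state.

Only the number of `a`s matters, and only up to 2. Make a chain S0 → S1 → S2 advanced by each `a` (with S2 absorbing); every other symbol self-loops. The accepting set is {S1, S2}.
3 states suffice.
        a   b  
>  S0   S1  S0 
 * S1   S2  S1 
 * S2   S2  S2 
(> = start, * = accepting)

start=S0; accept=S1,S2; S0-a->S1; S0-b->S0; S1-a->S2; S1-b->S1; S2-a->S2; S2-b->S2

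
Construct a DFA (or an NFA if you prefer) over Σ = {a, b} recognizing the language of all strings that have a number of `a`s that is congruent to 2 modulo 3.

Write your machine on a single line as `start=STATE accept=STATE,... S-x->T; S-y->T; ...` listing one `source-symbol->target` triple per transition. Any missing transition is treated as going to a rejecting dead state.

Keep the running count of `a`s modulo 3: each `a` advances along the cycle S0 → S1 → S2 → S0 while other symbols loop. Accept at S2.
3 states suffice.
        a   b  
>  S0   S1  S0 
   S1   S2  S1 
 * S2   S0  S2 
(> = start, * = accepting)

start=S0; accept=S2; S0-a->S1; S0-b->S0; S1-a->S2; S1-b->S1; S2-a->S0; S2-b->S2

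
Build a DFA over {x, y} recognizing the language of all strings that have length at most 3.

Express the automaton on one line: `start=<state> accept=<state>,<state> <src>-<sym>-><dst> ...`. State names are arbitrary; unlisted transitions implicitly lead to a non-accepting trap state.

start=S0 accept=S0,S1,S2,S3 S0-x->S1 S0-y->S1 S1-x->S2 S1-y->S2 S2-x->S3 S2-y->S3 S3-x->S4 S3-y->S4 S4-x->S4 S4-y->S4

We only need to distinguish lengths 0, 1, …, 3, and '>3'. Chain S0 → S1 → S2 → S3 → S4 on every symbol, with S4 looping. Accepting states: {S0, S1, S2, S3}.
A 5-state machine:
        x   y  
>* S0   S1  S1 
 * S1   S2  S2 
 * S2   S3  S3 
 * S3   S4  S4 
   S4   S4  S4 
(> = start, * = accepting)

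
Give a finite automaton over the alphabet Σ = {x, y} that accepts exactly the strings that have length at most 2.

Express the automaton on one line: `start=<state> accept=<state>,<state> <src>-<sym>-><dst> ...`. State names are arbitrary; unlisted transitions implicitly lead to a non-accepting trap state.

start=s0 accept=s0,s1,s2 s0-x->s1 s0-y->s1 s1-x->s2 s1-y->s2 s2-x->s3 s2-y->s3 s3-x->s3 s3-y->s3

Count input length up to 3: every symbol moves from s0 toward s3, which means 'more than 2' and absorbs. Accept from {s0, s1, s2}.
        x   y  
>* s0   s1  s1 
 * s1   s2  s2 
 * s2   s3  s3 
   s3   s3  s3 
(> = start, * = accepting)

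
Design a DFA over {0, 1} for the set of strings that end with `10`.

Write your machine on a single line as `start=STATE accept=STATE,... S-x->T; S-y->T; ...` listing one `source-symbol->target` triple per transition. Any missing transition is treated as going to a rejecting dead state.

start=q0; accept=q2; q0-0->q0; q0-1->q1; q1-0->q2; q1-1->q1; q2-0->q0; q2-1->q1

Let each state record the length of the longest suffix of the input read so far that is also a prefix of `10`. q1 means the last symbol is `1`; q2 means the last 2 symbols are `10`. Accept only at q2, where the string currently ends in `10`.
        0   1  
>  q0   q0  q1 
   q1   q2  q1 
 * q2   q0  q1 
(> = start, * = accepting)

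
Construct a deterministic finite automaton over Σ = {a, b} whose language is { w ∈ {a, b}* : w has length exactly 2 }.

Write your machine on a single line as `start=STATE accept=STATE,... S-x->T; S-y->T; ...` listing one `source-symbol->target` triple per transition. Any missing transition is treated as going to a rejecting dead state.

Count input length up to 3: every symbol moves from q0 toward q3, which means 'more than 2' and absorbs. Accept from {q2}.
        a   b  
>  q0   q1  q1 
   q1   q2  q2 
 * q2   q3  q3 
   q3   q3  q3 
(> = start, * = accepting)

start=q0; accept=q2; q0-a->q1; q0-b->q1; q1-a->q2; q1-b->q2; q2-a->q3; q2-b->q3; q3-a->q3; q3-b->q3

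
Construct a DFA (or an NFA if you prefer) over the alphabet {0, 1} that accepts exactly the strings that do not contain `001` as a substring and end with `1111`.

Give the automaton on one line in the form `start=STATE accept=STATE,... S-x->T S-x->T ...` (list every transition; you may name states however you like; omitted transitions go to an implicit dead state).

Handle the two conditions separately and then intersect. One (4 states) tracks partial matches of the forbidden pattern `001`; the other (5 states) tracks how much of the suffix `1111` has currently been matched. Each combined state is a pair, one component from each; accept when both components accept. Equivalent product states are then merged.
7 states suffice.
        0   1  
>  q0   q1  q2 
   q1   q3  q2 
   q2   q1  q4 
   q3   q3  q3 
   q4   q1  q5 
   q5   q1  q6 
 * q6   q1  q6 
(> = start, * = accepting)

start=q0 accept=q6 q0-0->q1 q0-1->q2 q1-0->q3 q1-1->q2 q2-0->q1 q2-1->q4 q3-0->q3 q3-1->q3 q4-0->q1 q4-1->q5 q5-0->q1 q5-1->q6 q6-0->q1 q6-1->q6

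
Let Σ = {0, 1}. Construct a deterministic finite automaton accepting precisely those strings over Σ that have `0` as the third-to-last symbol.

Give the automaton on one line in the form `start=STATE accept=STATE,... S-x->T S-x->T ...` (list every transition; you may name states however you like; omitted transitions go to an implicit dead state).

A DFA must remember the last 3 symbols (since which symbol is third-to-last isn't known until the input ends). Use one state per possible window of the last ≤3 symbols; accept from those whose window starts with `0`.
          0    1  
>  q0     q1   q2 
   q1     q3   q4 
   q2     q5   q6 
   q3     q7   q8 
   q4     q9  q10 
   q5    q11  q12 
   q6    q13  q14 
 * q7     q7   q8 
 * q8     q9  q10 
 * q9    q11  q12 
 * q10   q13  q14 
   q11    q7   q8 
   q12    q9  q10 
   q13   q11  q12 
   q14   q13  q14 
(> = start, * = accepting)

start=q0 accept=q7,q8,q9,q10 q0-0->q1 q0-1->q2 q1-0->q3 q1-1->q4 q2-0->q5 q2-1->q6 q3-0->q7 q3-1->q8 q4-0->q9 q4-1->q10 q5-0->q11 q5-1->q12 q6-0->q13 q6-1->q14 q7-0->q7 q7-1->q8 q8-0->q9 q8-1->q10 q9-0->q11 q9-1->q12 q10-0->q13 q10-1->q14 q11-0->q7 q11-1->q8 q12-0->q9 q12-1->q10 q13-0->q11 q13-1->q12 q14-0->q13 q14-1->q14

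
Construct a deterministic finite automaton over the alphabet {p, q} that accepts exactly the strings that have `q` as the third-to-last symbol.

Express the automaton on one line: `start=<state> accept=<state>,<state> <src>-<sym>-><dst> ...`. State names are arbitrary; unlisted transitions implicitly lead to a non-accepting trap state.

A DFA must remember the last 3 symbols (since which symbol is third-to-last isn't known until the input ends). Use one state per possible window of the last ≤3 symbols; accept from those whose window starts with `q`.
A 15-state machine:
          p    q  
>  S0     S1   S2 
   S1     S3   S4 
   S2     S5   S6 
   S3     S7   S8 
   S4     S9  S10 
   S5    S11  S12 
   S6    S13  S14 
   S7     S7   S8 
   S8     S9  S10 
   S9    S11  S12 
   S10   S13  S14 
 * S11    S7   S8 
 * S12    S9  S10 
 * S13   S11  S12 
 * S14   S13  S14 
(> = start, * = accepting)

start=S0 accept=S11,S12,S13,S14 S0-p->S1 S0-q->S2 S1-p->S3 S1-q->S4 S2-p->S5 S2-q->S6 S3-p->S7 S3-q->S8 S4-p->S9 S4-q->S10 S5-p->S11 S5-q->S12 S6-p->S13 S6-q->S14 S7-p->S7 S7-q->S8 S8-p->S9 S8-q->S10 S9-p->S11 S9-q->S12 S10-p->S13 S10-q->S14 S11-p->S7 S11-q->S8 S12-p->S9 S12-q->S10 S13-p->S11 S13-q->S12 S14-p->S13 S14-q->S14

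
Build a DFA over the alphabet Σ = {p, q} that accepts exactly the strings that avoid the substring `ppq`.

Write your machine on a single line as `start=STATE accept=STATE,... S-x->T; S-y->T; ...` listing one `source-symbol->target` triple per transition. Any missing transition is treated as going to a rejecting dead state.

This is the complement of 'contains `ppq`'. Use the same substring-matching states — s0 through s3 holding how much of `ppq` has just been matched — but flip the accepting set: everything except the trap s3 accepts.
4 states suffice.
        p   q  
>* s0   s1  s0 
 * s1   s2  s0 
 * s2   s2  s3 
   s3   s3  s3 
(> = start, * = accepting)

start=s0; accept=s0,s1,s2; s0-p->s1; s0-q->s0; s1-p->s2; s1-q->s0; s2-p->s2; s2-q->s3; s3-p->s3; s3-q->s3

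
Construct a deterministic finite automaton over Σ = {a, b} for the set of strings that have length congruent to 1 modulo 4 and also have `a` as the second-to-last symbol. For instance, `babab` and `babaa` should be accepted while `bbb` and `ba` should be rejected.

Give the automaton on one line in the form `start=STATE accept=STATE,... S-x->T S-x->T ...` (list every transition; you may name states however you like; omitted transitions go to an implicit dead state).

start=q0 accept=q15,q16 q0-a->q1 q0-b->q2 q1-a->q3 q1-b->q4 q2-a->q5 q2-b->q6 q3-a->q7 q3-b->q8 q4-a->q9 q4-b->q10 q5-a->q7 q5-b->q8 q6-a->q9 q6-b->q10 q7-a->q11 q7-b->q12 q8-a->q13 q8-b->q14 q9-a->q11 q9-b->q12 q10-a->q13 q10-b->q14 q11-a->q15 q11-b->q16 q12-a->q17 q12-b->q18 q13-a->q15 q13-b->q16 q14-a->q17 q14-b->q18 q15-a->q3 q15-b->q4 q16-a->q5 q16-b->q6 q17-a->q3 q17-b->q4 q18-a->q5 q18-b->q6

Handle the two conditions separately and then intersect. One (4 states) tracks the input length modulo 4; the other (7 states) tracks the last 2 symbols read. Each combined state is a pair, one component from each; accept when both components accept.
With 19 states:
          a    b  
>  q0     q1   q2 
   q1     q3   q4 
   q2     q5   q6 
   q3     q7   q8 
   q4     q9  q10 
   q5     q7   q8 
   q6     q9  q10 
   q7    q11  q12 
   q8    q13  q14 
   q9    q11  q12 
   q10   q13  q14 
   q11   q15  q16 
   q12   q17  q18 
   q13   q15  q16 
   q14   q17  q18 
 * q15    q3   q4 
 * q16    q5   q6 
   q17    q3   q4 
   q18    q5   q6 
(> = start, * = accepting)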